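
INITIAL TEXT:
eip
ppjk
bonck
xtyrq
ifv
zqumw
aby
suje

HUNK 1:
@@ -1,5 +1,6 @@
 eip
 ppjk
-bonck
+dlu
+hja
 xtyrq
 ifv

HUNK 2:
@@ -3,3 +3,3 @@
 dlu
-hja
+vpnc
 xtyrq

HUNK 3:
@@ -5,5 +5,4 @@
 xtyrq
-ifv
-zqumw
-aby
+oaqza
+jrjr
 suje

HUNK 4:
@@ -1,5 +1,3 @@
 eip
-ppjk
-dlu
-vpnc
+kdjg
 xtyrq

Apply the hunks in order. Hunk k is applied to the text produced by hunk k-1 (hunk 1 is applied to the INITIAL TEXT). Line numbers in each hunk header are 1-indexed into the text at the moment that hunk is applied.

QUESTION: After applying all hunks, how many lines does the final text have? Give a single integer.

Hunk 1: at line 1 remove [bonck] add [dlu,hja] -> 9 lines: eip ppjk dlu hja xtyrq ifv zqumw aby suje
Hunk 2: at line 3 remove [hja] add [vpnc] -> 9 lines: eip ppjk dlu vpnc xtyrq ifv zqumw aby suje
Hunk 3: at line 5 remove [ifv,zqumw,aby] add [oaqza,jrjr] -> 8 lines: eip ppjk dlu vpnc xtyrq oaqza jrjr suje
Hunk 4: at line 1 remove [ppjk,dlu,vpnc] add [kdjg] -> 6 lines: eip kdjg xtyrq oaqza jrjr suje
Final line count: 6

Answer: 6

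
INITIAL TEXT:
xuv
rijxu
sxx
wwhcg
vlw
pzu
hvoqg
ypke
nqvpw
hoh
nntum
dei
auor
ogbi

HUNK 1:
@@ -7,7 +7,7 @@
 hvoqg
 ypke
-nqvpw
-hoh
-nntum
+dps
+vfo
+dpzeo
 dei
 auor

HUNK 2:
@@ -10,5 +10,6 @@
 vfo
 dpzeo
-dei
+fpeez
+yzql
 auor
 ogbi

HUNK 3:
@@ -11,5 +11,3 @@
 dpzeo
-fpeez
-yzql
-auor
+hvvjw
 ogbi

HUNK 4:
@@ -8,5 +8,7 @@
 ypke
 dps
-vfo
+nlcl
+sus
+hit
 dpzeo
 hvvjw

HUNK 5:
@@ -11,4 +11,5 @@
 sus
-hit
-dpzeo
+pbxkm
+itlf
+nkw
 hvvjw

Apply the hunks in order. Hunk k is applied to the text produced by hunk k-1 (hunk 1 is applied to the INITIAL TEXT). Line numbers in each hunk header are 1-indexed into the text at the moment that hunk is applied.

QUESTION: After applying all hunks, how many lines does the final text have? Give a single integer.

Hunk 1: at line 7 remove [nqvpw,hoh,nntum] add [dps,vfo,dpzeo] -> 14 lines: xuv rijxu sxx wwhcg vlw pzu hvoqg ypke dps vfo dpzeo dei auor ogbi
Hunk 2: at line 10 remove [dei] add [fpeez,yzql] -> 15 lines: xuv rijxu sxx wwhcg vlw pzu hvoqg ypke dps vfo dpzeo fpeez yzql auor ogbi
Hunk 3: at line 11 remove [fpeez,yzql,auor] add [hvvjw] -> 13 lines: xuv rijxu sxx wwhcg vlw pzu hvoqg ypke dps vfo dpzeo hvvjw ogbi
Hunk 4: at line 8 remove [vfo] add [nlcl,sus,hit] -> 15 lines: xuv rijxu sxx wwhcg vlw pzu hvoqg ypke dps nlcl sus hit dpzeo hvvjw ogbi
Hunk 5: at line 11 remove [hit,dpzeo] add [pbxkm,itlf,nkw] -> 16 lines: xuv rijxu sxx wwhcg vlw pzu hvoqg ypke dps nlcl sus pbxkm itlf nkw hvvjw ogbi
Final line count: 16

Answer: 16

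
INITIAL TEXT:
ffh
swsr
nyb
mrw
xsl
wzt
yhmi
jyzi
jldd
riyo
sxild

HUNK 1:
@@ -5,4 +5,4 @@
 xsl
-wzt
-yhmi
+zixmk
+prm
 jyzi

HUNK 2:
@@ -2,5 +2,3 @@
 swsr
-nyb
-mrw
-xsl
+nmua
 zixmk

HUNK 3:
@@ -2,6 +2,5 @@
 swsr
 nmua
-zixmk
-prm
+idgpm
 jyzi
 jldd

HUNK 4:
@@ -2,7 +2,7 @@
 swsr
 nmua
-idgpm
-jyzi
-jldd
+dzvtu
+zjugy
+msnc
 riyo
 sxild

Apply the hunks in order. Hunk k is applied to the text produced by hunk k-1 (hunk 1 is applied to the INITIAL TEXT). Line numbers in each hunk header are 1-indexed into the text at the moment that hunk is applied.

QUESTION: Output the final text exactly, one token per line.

Hunk 1: at line 5 remove [wzt,yhmi] add [zixmk,prm] -> 11 lines: ffh swsr nyb mrw xsl zixmk prm jyzi jldd riyo sxild
Hunk 2: at line 2 remove [nyb,mrw,xsl] add [nmua] -> 9 lines: ffh swsr nmua zixmk prm jyzi jldd riyo sxild
Hunk 3: at line 2 remove [zixmk,prm] add [idgpm] -> 8 lines: ffh swsr nmua idgpm jyzi jldd riyo sxild
Hunk 4: at line 2 remove [idgpm,jyzi,jldd] add [dzvtu,zjugy,msnc] -> 8 lines: ffh swsr nmua dzvtu zjugy msnc riyo sxild

Answer: ffh
swsr
nmua
dzvtu
zjugy
msnc
riyo
sxild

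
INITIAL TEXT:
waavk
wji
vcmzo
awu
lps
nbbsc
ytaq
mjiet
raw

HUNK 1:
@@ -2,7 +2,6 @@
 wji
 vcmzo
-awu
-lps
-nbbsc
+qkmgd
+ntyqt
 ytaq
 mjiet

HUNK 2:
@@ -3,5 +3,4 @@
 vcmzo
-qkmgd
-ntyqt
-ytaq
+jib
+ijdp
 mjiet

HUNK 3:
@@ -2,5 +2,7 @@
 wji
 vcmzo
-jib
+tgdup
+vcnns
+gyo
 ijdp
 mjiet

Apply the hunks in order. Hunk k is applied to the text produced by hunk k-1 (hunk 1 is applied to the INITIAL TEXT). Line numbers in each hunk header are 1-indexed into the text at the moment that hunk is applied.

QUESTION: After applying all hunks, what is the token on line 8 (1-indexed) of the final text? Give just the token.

Answer: mjiet

Derivation:
Hunk 1: at line 2 remove [awu,lps,nbbsc] add [qkmgd,ntyqt] -> 8 lines: waavk wji vcmzo qkmgd ntyqt ytaq mjiet raw
Hunk 2: at line 3 remove [qkmgd,ntyqt,ytaq] add [jib,ijdp] -> 7 lines: waavk wji vcmzo jib ijdp mjiet raw
Hunk 3: at line 2 remove [jib] add [tgdup,vcnns,gyo] -> 9 lines: waavk wji vcmzo tgdup vcnns gyo ijdp mjiet raw
Final line 8: mjiet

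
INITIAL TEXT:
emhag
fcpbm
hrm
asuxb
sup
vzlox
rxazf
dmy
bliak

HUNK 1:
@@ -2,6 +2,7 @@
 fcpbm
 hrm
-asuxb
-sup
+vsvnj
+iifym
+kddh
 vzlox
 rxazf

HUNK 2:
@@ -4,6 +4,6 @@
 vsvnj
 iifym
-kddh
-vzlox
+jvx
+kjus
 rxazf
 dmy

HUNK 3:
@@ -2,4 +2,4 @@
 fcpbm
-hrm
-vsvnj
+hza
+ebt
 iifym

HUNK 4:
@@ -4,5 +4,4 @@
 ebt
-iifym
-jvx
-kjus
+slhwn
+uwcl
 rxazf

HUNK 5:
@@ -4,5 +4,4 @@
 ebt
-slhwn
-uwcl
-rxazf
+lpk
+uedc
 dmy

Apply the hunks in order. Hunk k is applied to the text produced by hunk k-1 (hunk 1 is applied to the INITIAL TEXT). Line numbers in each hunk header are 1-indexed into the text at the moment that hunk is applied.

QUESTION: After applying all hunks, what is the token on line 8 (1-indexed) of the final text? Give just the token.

Answer: bliak

Derivation:
Hunk 1: at line 2 remove [asuxb,sup] add [vsvnj,iifym,kddh] -> 10 lines: emhag fcpbm hrm vsvnj iifym kddh vzlox rxazf dmy bliak
Hunk 2: at line 4 remove [kddh,vzlox] add [jvx,kjus] -> 10 lines: emhag fcpbm hrm vsvnj iifym jvx kjus rxazf dmy bliak
Hunk 3: at line 2 remove [hrm,vsvnj] add [hza,ebt] -> 10 lines: emhag fcpbm hza ebt iifym jvx kjus rxazf dmy bliak
Hunk 4: at line 4 remove [iifym,jvx,kjus] add [slhwn,uwcl] -> 9 lines: emhag fcpbm hza ebt slhwn uwcl rxazf dmy bliak
Hunk 5: at line 4 remove [slhwn,uwcl,rxazf] add [lpk,uedc] -> 8 lines: emhag fcpbm hza ebt lpk uedc dmy bliak
Final line 8: bliak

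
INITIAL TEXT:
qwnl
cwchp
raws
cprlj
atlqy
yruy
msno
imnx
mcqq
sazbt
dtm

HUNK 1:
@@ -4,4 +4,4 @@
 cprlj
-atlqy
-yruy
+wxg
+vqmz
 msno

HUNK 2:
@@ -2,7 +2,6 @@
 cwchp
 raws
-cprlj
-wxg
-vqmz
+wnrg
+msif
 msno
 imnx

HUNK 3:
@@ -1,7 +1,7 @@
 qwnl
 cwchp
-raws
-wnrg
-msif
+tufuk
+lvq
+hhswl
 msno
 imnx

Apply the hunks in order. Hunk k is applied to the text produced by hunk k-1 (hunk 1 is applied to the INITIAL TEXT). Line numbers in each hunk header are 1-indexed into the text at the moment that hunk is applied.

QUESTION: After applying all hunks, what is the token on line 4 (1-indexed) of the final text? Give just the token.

Answer: lvq

Derivation:
Hunk 1: at line 4 remove [atlqy,yruy] add [wxg,vqmz] -> 11 lines: qwnl cwchp raws cprlj wxg vqmz msno imnx mcqq sazbt dtm
Hunk 2: at line 2 remove [cprlj,wxg,vqmz] add [wnrg,msif] -> 10 lines: qwnl cwchp raws wnrg msif msno imnx mcqq sazbt dtm
Hunk 3: at line 1 remove [raws,wnrg,msif] add [tufuk,lvq,hhswl] -> 10 lines: qwnl cwchp tufuk lvq hhswl msno imnx mcqq sazbt dtm
Final line 4: lvq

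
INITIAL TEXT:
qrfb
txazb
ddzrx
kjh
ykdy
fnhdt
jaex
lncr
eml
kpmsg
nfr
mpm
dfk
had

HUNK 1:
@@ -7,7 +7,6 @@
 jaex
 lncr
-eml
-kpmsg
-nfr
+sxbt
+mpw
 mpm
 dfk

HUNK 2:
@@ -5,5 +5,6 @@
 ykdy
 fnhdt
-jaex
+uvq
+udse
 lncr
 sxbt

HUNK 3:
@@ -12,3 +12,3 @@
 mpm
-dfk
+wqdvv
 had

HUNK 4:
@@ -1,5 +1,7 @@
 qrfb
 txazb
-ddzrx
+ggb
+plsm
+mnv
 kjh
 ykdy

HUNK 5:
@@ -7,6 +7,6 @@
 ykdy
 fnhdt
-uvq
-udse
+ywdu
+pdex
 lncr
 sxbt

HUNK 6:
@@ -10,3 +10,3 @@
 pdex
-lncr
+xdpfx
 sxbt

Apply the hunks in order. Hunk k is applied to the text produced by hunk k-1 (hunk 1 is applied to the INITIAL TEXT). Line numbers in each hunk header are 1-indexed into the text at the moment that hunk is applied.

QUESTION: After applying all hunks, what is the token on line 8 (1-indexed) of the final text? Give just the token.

Answer: fnhdt

Derivation:
Hunk 1: at line 7 remove [eml,kpmsg,nfr] add [sxbt,mpw] -> 13 lines: qrfb txazb ddzrx kjh ykdy fnhdt jaex lncr sxbt mpw mpm dfk had
Hunk 2: at line 5 remove [jaex] add [uvq,udse] -> 14 lines: qrfb txazb ddzrx kjh ykdy fnhdt uvq udse lncr sxbt mpw mpm dfk had
Hunk 3: at line 12 remove [dfk] add [wqdvv] -> 14 lines: qrfb txazb ddzrx kjh ykdy fnhdt uvq udse lncr sxbt mpw mpm wqdvv had
Hunk 4: at line 1 remove [ddzrx] add [ggb,plsm,mnv] -> 16 lines: qrfb txazb ggb plsm mnv kjh ykdy fnhdt uvq udse lncr sxbt mpw mpm wqdvv had
Hunk 5: at line 7 remove [uvq,udse] add [ywdu,pdex] -> 16 lines: qrfb txazb ggb plsm mnv kjh ykdy fnhdt ywdu pdex lncr sxbt mpw mpm wqdvv had
Hunk 6: at line 10 remove [lncr] add [xdpfx] -> 16 lines: qrfb txazb ggb plsm mnv kjh ykdy fnhdt ywdu pdex xdpfx sxbt mpw mpm wqdvv had
Final line 8: fnhdt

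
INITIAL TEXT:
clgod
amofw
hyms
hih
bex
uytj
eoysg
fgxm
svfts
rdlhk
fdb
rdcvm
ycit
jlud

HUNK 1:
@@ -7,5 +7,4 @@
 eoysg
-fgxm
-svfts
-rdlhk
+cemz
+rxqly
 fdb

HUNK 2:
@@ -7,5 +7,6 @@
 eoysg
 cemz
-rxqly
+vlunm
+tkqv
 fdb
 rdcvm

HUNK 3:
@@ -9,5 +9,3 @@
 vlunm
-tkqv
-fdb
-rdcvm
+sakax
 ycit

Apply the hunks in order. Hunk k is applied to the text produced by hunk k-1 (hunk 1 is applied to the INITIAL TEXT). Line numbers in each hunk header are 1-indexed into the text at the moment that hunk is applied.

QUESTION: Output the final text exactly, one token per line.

Answer: clgod
amofw
hyms
hih
bex
uytj
eoysg
cemz
vlunm
sakax
ycit
jlud

Derivation:
Hunk 1: at line 7 remove [fgxm,svfts,rdlhk] add [cemz,rxqly] -> 13 lines: clgod amofw hyms hih bex uytj eoysg cemz rxqly fdb rdcvm ycit jlud
Hunk 2: at line 7 remove [rxqly] add [vlunm,tkqv] -> 14 lines: clgod amofw hyms hih bex uytj eoysg cemz vlunm tkqv fdb rdcvm ycit jlud
Hunk 3: at line 9 remove [tkqv,fdb,rdcvm] add [sakax] -> 12 lines: clgod amofw hyms hih bex uytj eoysg cemz vlunm sakax ycit jlud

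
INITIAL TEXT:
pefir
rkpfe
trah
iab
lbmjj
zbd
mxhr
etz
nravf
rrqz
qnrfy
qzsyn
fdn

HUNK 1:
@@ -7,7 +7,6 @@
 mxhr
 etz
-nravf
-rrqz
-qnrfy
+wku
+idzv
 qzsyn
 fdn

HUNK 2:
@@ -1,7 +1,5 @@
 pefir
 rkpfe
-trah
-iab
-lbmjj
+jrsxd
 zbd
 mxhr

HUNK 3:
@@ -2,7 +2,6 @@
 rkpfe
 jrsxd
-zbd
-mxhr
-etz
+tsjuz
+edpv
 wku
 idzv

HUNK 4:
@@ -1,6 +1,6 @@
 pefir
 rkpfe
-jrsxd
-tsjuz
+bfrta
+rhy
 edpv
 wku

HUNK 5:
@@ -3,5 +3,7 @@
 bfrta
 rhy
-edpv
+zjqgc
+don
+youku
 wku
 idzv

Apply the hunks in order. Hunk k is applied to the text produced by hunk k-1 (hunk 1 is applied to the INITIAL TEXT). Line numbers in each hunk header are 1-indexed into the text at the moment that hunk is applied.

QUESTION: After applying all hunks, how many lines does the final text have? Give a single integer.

Answer: 11

Derivation:
Hunk 1: at line 7 remove [nravf,rrqz,qnrfy] add [wku,idzv] -> 12 lines: pefir rkpfe trah iab lbmjj zbd mxhr etz wku idzv qzsyn fdn
Hunk 2: at line 1 remove [trah,iab,lbmjj] add [jrsxd] -> 10 lines: pefir rkpfe jrsxd zbd mxhr etz wku idzv qzsyn fdn
Hunk 3: at line 2 remove [zbd,mxhr,etz] add [tsjuz,edpv] -> 9 lines: pefir rkpfe jrsxd tsjuz edpv wku idzv qzsyn fdn
Hunk 4: at line 1 remove [jrsxd,tsjuz] add [bfrta,rhy] -> 9 lines: pefir rkpfe bfrta rhy edpv wku idzv qzsyn fdn
Hunk 5: at line 3 remove [edpv] add [zjqgc,don,youku] -> 11 lines: pefir rkpfe bfrta rhy zjqgc don youku wku idzv qzsyn fdn
Final line count: 11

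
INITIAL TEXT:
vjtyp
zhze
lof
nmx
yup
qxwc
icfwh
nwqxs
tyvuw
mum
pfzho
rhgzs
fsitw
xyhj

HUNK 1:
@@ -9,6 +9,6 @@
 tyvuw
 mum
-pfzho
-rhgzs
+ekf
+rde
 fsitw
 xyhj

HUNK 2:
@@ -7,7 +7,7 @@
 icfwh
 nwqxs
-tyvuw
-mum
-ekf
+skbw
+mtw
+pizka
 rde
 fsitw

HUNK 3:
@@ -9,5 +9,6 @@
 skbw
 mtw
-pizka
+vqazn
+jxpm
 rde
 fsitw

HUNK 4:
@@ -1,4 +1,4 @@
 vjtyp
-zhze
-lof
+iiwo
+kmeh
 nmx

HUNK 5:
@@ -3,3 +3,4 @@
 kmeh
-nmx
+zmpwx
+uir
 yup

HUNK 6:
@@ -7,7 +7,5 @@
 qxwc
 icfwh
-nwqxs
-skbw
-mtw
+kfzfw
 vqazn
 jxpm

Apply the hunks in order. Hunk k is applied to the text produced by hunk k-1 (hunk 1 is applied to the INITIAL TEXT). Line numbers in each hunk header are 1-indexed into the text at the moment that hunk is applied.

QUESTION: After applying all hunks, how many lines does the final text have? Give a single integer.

Hunk 1: at line 9 remove [pfzho,rhgzs] add [ekf,rde] -> 14 lines: vjtyp zhze lof nmx yup qxwc icfwh nwqxs tyvuw mum ekf rde fsitw xyhj
Hunk 2: at line 7 remove [tyvuw,mum,ekf] add [skbw,mtw,pizka] -> 14 lines: vjtyp zhze lof nmx yup qxwc icfwh nwqxs skbw mtw pizka rde fsitw xyhj
Hunk 3: at line 9 remove [pizka] add [vqazn,jxpm] -> 15 lines: vjtyp zhze lof nmx yup qxwc icfwh nwqxs skbw mtw vqazn jxpm rde fsitw xyhj
Hunk 4: at line 1 remove [zhze,lof] add [iiwo,kmeh] -> 15 lines: vjtyp iiwo kmeh nmx yup qxwc icfwh nwqxs skbw mtw vqazn jxpm rde fsitw xyhj
Hunk 5: at line 3 remove [nmx] add [zmpwx,uir] -> 16 lines: vjtyp iiwo kmeh zmpwx uir yup qxwc icfwh nwqxs skbw mtw vqazn jxpm rde fsitw xyhj
Hunk 6: at line 7 remove [nwqxs,skbw,mtw] add [kfzfw] -> 14 lines: vjtyp iiwo kmeh zmpwx uir yup qxwc icfwh kfzfw vqazn jxpm rde fsitw xyhj
Final line count: 14

Answer: 14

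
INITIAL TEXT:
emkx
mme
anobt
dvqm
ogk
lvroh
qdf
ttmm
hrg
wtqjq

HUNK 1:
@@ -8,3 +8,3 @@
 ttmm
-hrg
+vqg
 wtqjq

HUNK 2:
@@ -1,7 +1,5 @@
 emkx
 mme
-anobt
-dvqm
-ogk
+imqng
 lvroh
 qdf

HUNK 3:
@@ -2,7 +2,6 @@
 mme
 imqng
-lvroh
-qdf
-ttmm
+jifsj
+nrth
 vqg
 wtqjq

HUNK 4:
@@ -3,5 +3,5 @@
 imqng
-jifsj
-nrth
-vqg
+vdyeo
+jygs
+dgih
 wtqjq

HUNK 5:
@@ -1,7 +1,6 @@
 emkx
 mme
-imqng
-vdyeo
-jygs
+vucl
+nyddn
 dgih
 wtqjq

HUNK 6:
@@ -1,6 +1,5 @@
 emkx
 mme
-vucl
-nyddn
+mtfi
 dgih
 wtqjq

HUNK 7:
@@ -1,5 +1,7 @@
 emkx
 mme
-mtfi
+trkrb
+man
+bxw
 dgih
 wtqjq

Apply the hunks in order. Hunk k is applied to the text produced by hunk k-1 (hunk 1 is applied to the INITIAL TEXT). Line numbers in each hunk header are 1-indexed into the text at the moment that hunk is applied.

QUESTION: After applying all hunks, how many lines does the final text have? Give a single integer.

Answer: 7

Derivation:
Hunk 1: at line 8 remove [hrg] add [vqg] -> 10 lines: emkx mme anobt dvqm ogk lvroh qdf ttmm vqg wtqjq
Hunk 2: at line 1 remove [anobt,dvqm,ogk] add [imqng] -> 8 lines: emkx mme imqng lvroh qdf ttmm vqg wtqjq
Hunk 3: at line 2 remove [lvroh,qdf,ttmm] add [jifsj,nrth] -> 7 lines: emkx mme imqng jifsj nrth vqg wtqjq
Hunk 4: at line 3 remove [jifsj,nrth,vqg] add [vdyeo,jygs,dgih] -> 7 lines: emkx mme imqng vdyeo jygs dgih wtqjq
Hunk 5: at line 1 remove [imqng,vdyeo,jygs] add [vucl,nyddn] -> 6 lines: emkx mme vucl nyddn dgih wtqjq
Hunk 6: at line 1 remove [vucl,nyddn] add [mtfi] -> 5 lines: emkx mme mtfi dgih wtqjq
Hunk 7: at line 1 remove [mtfi] add [trkrb,man,bxw] -> 7 lines: emkx mme trkrb man bxw dgih wtqjq
Final line count: 7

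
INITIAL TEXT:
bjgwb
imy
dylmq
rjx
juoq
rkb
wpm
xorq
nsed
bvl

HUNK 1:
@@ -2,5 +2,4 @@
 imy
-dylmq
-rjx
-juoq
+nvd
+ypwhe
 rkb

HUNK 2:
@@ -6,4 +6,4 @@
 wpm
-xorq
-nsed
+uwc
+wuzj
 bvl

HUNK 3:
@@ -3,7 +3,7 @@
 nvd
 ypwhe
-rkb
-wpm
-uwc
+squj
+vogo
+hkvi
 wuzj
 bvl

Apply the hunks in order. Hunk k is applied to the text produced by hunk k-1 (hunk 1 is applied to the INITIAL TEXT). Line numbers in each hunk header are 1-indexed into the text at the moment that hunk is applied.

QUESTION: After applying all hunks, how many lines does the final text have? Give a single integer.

Hunk 1: at line 2 remove [dylmq,rjx,juoq] add [nvd,ypwhe] -> 9 lines: bjgwb imy nvd ypwhe rkb wpm xorq nsed bvl
Hunk 2: at line 6 remove [xorq,nsed] add [uwc,wuzj] -> 9 lines: bjgwb imy nvd ypwhe rkb wpm uwc wuzj bvl
Hunk 3: at line 3 remove [rkb,wpm,uwc] add [squj,vogo,hkvi] -> 9 lines: bjgwb imy nvd ypwhe squj vogo hkvi wuzj bvl
Final line count: 9

Answer: 9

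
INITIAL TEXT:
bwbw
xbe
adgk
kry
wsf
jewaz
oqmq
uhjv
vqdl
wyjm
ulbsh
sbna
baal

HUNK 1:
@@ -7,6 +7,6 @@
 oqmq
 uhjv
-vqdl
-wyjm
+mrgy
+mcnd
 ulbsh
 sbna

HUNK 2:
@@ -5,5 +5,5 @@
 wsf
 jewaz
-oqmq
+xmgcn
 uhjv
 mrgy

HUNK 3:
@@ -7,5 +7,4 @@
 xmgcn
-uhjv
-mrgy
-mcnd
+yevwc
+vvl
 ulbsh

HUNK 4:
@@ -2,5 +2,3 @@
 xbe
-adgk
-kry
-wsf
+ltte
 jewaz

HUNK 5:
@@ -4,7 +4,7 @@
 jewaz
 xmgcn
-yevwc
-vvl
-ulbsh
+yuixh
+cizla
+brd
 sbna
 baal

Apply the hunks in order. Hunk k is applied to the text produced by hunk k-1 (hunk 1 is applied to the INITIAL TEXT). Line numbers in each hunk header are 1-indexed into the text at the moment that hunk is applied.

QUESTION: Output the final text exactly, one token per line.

Hunk 1: at line 7 remove [vqdl,wyjm] add [mrgy,mcnd] -> 13 lines: bwbw xbe adgk kry wsf jewaz oqmq uhjv mrgy mcnd ulbsh sbna baal
Hunk 2: at line 5 remove [oqmq] add [xmgcn] -> 13 lines: bwbw xbe adgk kry wsf jewaz xmgcn uhjv mrgy mcnd ulbsh sbna baal
Hunk 3: at line 7 remove [uhjv,mrgy,mcnd] add [yevwc,vvl] -> 12 lines: bwbw xbe adgk kry wsf jewaz xmgcn yevwc vvl ulbsh sbna baal
Hunk 4: at line 2 remove [adgk,kry,wsf] add [ltte] -> 10 lines: bwbw xbe ltte jewaz xmgcn yevwc vvl ulbsh sbna baal
Hunk 5: at line 4 remove [yevwc,vvl,ulbsh] add [yuixh,cizla,brd] -> 10 lines: bwbw xbe ltte jewaz xmgcn yuixh cizla brd sbna baal

Answer: bwbw
xbe
ltte
jewaz
xmgcn
yuixh
cizla
brd
sbna
baal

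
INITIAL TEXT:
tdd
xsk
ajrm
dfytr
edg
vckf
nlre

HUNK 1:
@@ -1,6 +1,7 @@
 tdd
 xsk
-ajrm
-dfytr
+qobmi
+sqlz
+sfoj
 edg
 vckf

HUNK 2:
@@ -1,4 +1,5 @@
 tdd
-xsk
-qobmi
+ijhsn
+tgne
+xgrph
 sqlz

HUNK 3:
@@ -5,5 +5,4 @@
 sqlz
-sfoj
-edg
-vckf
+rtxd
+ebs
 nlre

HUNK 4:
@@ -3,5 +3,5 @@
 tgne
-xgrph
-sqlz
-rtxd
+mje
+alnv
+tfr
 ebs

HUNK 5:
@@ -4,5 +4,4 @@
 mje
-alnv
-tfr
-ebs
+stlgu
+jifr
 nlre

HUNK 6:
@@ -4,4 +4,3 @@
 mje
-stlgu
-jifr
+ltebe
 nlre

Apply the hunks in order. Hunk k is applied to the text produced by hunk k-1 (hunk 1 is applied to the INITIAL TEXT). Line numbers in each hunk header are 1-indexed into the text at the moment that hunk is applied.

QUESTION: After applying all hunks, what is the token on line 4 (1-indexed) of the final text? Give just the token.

Answer: mje

Derivation:
Hunk 1: at line 1 remove [ajrm,dfytr] add [qobmi,sqlz,sfoj] -> 8 lines: tdd xsk qobmi sqlz sfoj edg vckf nlre
Hunk 2: at line 1 remove [xsk,qobmi] add [ijhsn,tgne,xgrph] -> 9 lines: tdd ijhsn tgne xgrph sqlz sfoj edg vckf nlre
Hunk 3: at line 5 remove [sfoj,edg,vckf] add [rtxd,ebs] -> 8 lines: tdd ijhsn tgne xgrph sqlz rtxd ebs nlre
Hunk 4: at line 3 remove [xgrph,sqlz,rtxd] add [mje,alnv,tfr] -> 8 lines: tdd ijhsn tgne mje alnv tfr ebs nlre
Hunk 5: at line 4 remove [alnv,tfr,ebs] add [stlgu,jifr] -> 7 lines: tdd ijhsn tgne mje stlgu jifr nlre
Hunk 6: at line 4 remove [stlgu,jifr] add [ltebe] -> 6 lines: tdd ijhsn tgne mje ltebe nlre
Final line 4: mje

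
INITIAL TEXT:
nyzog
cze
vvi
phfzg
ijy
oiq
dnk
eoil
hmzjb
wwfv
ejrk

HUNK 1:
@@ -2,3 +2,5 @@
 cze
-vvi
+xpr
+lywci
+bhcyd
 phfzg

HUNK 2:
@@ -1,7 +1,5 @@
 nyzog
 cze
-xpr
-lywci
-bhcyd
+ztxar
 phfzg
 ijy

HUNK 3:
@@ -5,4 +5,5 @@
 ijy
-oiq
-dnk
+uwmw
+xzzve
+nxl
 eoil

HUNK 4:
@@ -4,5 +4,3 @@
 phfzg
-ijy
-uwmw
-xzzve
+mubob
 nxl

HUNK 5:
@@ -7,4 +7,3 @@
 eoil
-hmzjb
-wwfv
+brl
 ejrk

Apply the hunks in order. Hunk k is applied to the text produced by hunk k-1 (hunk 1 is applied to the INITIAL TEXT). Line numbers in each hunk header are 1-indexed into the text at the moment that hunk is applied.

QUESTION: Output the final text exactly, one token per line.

Answer: nyzog
cze
ztxar
phfzg
mubob
nxl
eoil
brl
ejrk

Derivation:
Hunk 1: at line 2 remove [vvi] add [xpr,lywci,bhcyd] -> 13 lines: nyzog cze xpr lywci bhcyd phfzg ijy oiq dnk eoil hmzjb wwfv ejrk
Hunk 2: at line 1 remove [xpr,lywci,bhcyd] add [ztxar] -> 11 lines: nyzog cze ztxar phfzg ijy oiq dnk eoil hmzjb wwfv ejrk
Hunk 3: at line 5 remove [oiq,dnk] add [uwmw,xzzve,nxl] -> 12 lines: nyzog cze ztxar phfzg ijy uwmw xzzve nxl eoil hmzjb wwfv ejrk
Hunk 4: at line 4 remove [ijy,uwmw,xzzve] add [mubob] -> 10 lines: nyzog cze ztxar phfzg mubob nxl eoil hmzjb wwfv ejrk
Hunk 5: at line 7 remove [hmzjb,wwfv] add [brl] -> 9 lines: nyzog cze ztxar phfzg mubob nxl eoil brl ejrk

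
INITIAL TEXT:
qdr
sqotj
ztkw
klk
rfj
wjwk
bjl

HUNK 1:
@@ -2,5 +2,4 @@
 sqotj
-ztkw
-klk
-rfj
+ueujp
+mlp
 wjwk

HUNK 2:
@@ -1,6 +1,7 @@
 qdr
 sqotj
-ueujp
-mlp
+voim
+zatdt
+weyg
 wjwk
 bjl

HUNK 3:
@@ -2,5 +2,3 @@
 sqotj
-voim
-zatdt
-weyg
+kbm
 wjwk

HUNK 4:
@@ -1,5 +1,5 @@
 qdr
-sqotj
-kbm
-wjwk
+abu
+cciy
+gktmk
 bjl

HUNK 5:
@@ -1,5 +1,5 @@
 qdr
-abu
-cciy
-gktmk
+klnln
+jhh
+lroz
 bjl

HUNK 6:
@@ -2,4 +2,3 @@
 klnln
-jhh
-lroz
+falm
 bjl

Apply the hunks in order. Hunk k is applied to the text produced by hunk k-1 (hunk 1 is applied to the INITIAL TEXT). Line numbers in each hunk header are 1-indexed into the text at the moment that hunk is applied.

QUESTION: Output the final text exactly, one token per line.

Hunk 1: at line 2 remove [ztkw,klk,rfj] add [ueujp,mlp] -> 6 lines: qdr sqotj ueujp mlp wjwk bjl
Hunk 2: at line 1 remove [ueujp,mlp] add [voim,zatdt,weyg] -> 7 lines: qdr sqotj voim zatdt weyg wjwk bjl
Hunk 3: at line 2 remove [voim,zatdt,weyg] add [kbm] -> 5 lines: qdr sqotj kbm wjwk bjl
Hunk 4: at line 1 remove [sqotj,kbm,wjwk] add [abu,cciy,gktmk] -> 5 lines: qdr abu cciy gktmk bjl
Hunk 5: at line 1 remove [abu,cciy,gktmk] add [klnln,jhh,lroz] -> 5 lines: qdr klnln jhh lroz bjl
Hunk 6: at line 2 remove [jhh,lroz] add [falm] -> 4 lines: qdr klnln falm bjl

Answer: qdr
klnln
falm
bjl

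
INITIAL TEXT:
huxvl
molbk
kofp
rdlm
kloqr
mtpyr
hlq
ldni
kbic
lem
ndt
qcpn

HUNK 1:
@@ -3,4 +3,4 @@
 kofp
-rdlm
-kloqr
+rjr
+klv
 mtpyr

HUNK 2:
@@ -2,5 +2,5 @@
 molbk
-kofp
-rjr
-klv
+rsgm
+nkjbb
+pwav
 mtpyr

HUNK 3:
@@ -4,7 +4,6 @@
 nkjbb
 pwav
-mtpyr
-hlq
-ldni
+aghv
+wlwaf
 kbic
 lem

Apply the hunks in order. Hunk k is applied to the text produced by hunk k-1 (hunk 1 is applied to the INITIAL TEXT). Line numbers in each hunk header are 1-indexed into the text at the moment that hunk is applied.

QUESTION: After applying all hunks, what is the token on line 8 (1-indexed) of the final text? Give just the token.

Hunk 1: at line 3 remove [rdlm,kloqr] add [rjr,klv] -> 12 lines: huxvl molbk kofp rjr klv mtpyr hlq ldni kbic lem ndt qcpn
Hunk 2: at line 2 remove [kofp,rjr,klv] add [rsgm,nkjbb,pwav] -> 12 lines: huxvl molbk rsgm nkjbb pwav mtpyr hlq ldni kbic lem ndt qcpn
Hunk 3: at line 4 remove [mtpyr,hlq,ldni] add [aghv,wlwaf] -> 11 lines: huxvl molbk rsgm nkjbb pwav aghv wlwaf kbic lem ndt qcpn
Final line 8: kbic

Answer: kbic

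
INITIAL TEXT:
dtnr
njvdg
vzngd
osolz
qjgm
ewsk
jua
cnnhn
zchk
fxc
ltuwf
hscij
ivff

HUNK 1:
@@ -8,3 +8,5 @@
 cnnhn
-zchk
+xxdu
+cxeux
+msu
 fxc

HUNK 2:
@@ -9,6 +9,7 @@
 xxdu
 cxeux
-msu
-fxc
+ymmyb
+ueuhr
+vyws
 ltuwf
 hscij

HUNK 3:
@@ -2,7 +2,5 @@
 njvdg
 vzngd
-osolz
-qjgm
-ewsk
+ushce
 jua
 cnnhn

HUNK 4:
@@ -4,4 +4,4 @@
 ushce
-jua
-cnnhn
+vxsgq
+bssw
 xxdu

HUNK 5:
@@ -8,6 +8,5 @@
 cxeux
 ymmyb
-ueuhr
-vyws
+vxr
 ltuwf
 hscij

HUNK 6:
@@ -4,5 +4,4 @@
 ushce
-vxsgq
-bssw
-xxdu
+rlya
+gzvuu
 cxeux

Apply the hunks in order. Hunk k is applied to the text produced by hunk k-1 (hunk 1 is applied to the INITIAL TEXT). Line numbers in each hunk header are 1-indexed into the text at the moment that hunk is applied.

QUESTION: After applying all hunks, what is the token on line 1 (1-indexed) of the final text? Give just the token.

Hunk 1: at line 8 remove [zchk] add [xxdu,cxeux,msu] -> 15 lines: dtnr njvdg vzngd osolz qjgm ewsk jua cnnhn xxdu cxeux msu fxc ltuwf hscij ivff
Hunk 2: at line 9 remove [msu,fxc] add [ymmyb,ueuhr,vyws] -> 16 lines: dtnr njvdg vzngd osolz qjgm ewsk jua cnnhn xxdu cxeux ymmyb ueuhr vyws ltuwf hscij ivff
Hunk 3: at line 2 remove [osolz,qjgm,ewsk] add [ushce] -> 14 lines: dtnr njvdg vzngd ushce jua cnnhn xxdu cxeux ymmyb ueuhr vyws ltuwf hscij ivff
Hunk 4: at line 4 remove [jua,cnnhn] add [vxsgq,bssw] -> 14 lines: dtnr njvdg vzngd ushce vxsgq bssw xxdu cxeux ymmyb ueuhr vyws ltuwf hscij ivff
Hunk 5: at line 8 remove [ueuhr,vyws] add [vxr] -> 13 lines: dtnr njvdg vzngd ushce vxsgq bssw xxdu cxeux ymmyb vxr ltuwf hscij ivff
Hunk 6: at line 4 remove [vxsgq,bssw,xxdu] add [rlya,gzvuu] -> 12 lines: dtnr njvdg vzngd ushce rlya gzvuu cxeux ymmyb vxr ltuwf hscij ivff
Final line 1: dtnr

Answer: dtnr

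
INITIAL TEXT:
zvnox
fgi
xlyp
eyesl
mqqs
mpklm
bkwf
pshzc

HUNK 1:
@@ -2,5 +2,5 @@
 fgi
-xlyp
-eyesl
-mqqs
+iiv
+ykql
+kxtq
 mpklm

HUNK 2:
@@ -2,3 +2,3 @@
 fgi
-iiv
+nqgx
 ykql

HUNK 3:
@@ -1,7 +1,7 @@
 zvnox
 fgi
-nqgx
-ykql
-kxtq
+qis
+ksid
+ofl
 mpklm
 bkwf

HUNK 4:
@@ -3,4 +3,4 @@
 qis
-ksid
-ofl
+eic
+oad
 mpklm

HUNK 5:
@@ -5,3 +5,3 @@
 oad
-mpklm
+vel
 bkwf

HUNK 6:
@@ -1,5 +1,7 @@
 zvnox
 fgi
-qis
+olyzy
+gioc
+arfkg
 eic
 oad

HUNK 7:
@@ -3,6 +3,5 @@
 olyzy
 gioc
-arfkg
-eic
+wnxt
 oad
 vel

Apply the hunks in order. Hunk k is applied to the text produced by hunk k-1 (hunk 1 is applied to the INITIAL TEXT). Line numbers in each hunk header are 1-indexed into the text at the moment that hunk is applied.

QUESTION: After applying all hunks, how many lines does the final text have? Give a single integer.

Hunk 1: at line 2 remove [xlyp,eyesl,mqqs] add [iiv,ykql,kxtq] -> 8 lines: zvnox fgi iiv ykql kxtq mpklm bkwf pshzc
Hunk 2: at line 2 remove [iiv] add [nqgx] -> 8 lines: zvnox fgi nqgx ykql kxtq mpklm bkwf pshzc
Hunk 3: at line 1 remove [nqgx,ykql,kxtq] add [qis,ksid,ofl] -> 8 lines: zvnox fgi qis ksid ofl mpklm bkwf pshzc
Hunk 4: at line 3 remove [ksid,ofl] add [eic,oad] -> 8 lines: zvnox fgi qis eic oad mpklm bkwf pshzc
Hunk 5: at line 5 remove [mpklm] add [vel] -> 8 lines: zvnox fgi qis eic oad vel bkwf pshzc
Hunk 6: at line 1 remove [qis] add [olyzy,gioc,arfkg] -> 10 lines: zvnox fgi olyzy gioc arfkg eic oad vel bkwf pshzc
Hunk 7: at line 3 remove [arfkg,eic] add [wnxt] -> 9 lines: zvnox fgi olyzy gioc wnxt oad vel bkwf pshzc
Final line count: 9

Answer: 9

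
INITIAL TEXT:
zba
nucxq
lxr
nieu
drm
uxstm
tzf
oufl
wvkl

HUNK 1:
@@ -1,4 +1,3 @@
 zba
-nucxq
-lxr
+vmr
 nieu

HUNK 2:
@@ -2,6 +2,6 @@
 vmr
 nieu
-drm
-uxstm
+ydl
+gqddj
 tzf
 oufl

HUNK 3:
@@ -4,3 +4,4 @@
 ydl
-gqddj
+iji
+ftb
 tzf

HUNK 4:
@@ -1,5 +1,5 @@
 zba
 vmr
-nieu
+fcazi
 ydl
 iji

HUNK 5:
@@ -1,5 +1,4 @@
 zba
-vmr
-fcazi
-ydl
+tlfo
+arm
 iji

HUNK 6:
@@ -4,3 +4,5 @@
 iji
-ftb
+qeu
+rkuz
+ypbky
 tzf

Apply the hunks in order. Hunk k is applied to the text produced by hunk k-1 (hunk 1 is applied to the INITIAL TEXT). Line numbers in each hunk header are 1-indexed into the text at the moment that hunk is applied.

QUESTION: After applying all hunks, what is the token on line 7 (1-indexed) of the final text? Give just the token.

Answer: ypbky

Derivation:
Hunk 1: at line 1 remove [nucxq,lxr] add [vmr] -> 8 lines: zba vmr nieu drm uxstm tzf oufl wvkl
Hunk 2: at line 2 remove [drm,uxstm] add [ydl,gqddj] -> 8 lines: zba vmr nieu ydl gqddj tzf oufl wvkl
Hunk 3: at line 4 remove [gqddj] add [iji,ftb] -> 9 lines: zba vmr nieu ydl iji ftb tzf oufl wvkl
Hunk 4: at line 1 remove [nieu] add [fcazi] -> 9 lines: zba vmr fcazi ydl iji ftb tzf oufl wvkl
Hunk 5: at line 1 remove [vmr,fcazi,ydl] add [tlfo,arm] -> 8 lines: zba tlfo arm iji ftb tzf oufl wvkl
Hunk 6: at line 4 remove [ftb] add [qeu,rkuz,ypbky] -> 10 lines: zba tlfo arm iji qeu rkuz ypbky tzf oufl wvkl
Final line 7: ypbky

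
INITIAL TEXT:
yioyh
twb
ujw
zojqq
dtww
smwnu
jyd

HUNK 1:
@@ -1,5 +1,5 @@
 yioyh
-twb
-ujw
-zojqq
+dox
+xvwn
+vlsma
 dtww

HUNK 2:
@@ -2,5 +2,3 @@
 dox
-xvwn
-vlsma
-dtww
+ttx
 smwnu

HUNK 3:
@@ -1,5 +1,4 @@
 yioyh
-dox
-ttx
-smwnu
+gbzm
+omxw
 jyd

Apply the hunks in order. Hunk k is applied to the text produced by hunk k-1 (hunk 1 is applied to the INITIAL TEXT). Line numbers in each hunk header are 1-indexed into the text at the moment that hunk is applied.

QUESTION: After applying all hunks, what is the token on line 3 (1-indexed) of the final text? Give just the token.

Hunk 1: at line 1 remove [twb,ujw,zojqq] add [dox,xvwn,vlsma] -> 7 lines: yioyh dox xvwn vlsma dtww smwnu jyd
Hunk 2: at line 2 remove [xvwn,vlsma,dtww] add [ttx] -> 5 lines: yioyh dox ttx smwnu jyd
Hunk 3: at line 1 remove [dox,ttx,smwnu] add [gbzm,omxw] -> 4 lines: yioyh gbzm omxw jyd
Final line 3: omxw

Answer: omxw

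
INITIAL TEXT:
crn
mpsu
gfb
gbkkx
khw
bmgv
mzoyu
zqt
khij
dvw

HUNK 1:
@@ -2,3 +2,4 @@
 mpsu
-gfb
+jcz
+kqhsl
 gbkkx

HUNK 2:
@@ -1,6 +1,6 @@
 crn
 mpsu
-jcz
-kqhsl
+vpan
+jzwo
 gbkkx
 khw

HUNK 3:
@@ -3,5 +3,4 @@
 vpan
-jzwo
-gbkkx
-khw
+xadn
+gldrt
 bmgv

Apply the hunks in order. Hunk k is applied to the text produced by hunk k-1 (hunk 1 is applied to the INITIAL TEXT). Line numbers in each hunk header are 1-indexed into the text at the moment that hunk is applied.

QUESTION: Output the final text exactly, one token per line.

Answer: crn
mpsu
vpan
xadn
gldrt
bmgv
mzoyu
zqt
khij
dvw

Derivation:
Hunk 1: at line 2 remove [gfb] add [jcz,kqhsl] -> 11 lines: crn mpsu jcz kqhsl gbkkx khw bmgv mzoyu zqt khij dvw
Hunk 2: at line 1 remove [jcz,kqhsl] add [vpan,jzwo] -> 11 lines: crn mpsu vpan jzwo gbkkx khw bmgv mzoyu zqt khij dvw
Hunk 3: at line 3 remove [jzwo,gbkkx,khw] add [xadn,gldrt] -> 10 lines: crn mpsu vpan xadn gldrt bmgv mzoyu zqt khij dvw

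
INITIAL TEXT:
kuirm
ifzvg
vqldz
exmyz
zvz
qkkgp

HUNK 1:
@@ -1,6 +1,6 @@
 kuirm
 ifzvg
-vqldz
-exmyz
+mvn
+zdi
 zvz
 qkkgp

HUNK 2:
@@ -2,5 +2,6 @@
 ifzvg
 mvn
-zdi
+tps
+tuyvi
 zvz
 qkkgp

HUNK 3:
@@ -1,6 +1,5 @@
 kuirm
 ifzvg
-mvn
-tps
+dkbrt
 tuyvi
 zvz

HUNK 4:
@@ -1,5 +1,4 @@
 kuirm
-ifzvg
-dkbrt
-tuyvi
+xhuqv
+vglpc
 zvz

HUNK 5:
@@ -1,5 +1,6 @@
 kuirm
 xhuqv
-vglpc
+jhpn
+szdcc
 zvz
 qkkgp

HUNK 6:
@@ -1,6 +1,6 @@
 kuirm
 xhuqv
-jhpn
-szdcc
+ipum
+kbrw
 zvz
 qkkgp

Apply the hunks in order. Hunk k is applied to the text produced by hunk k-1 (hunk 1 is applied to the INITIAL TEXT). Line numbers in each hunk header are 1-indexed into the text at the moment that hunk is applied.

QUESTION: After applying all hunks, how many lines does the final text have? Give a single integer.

Answer: 6

Derivation:
Hunk 1: at line 1 remove [vqldz,exmyz] add [mvn,zdi] -> 6 lines: kuirm ifzvg mvn zdi zvz qkkgp
Hunk 2: at line 2 remove [zdi] add [tps,tuyvi] -> 7 lines: kuirm ifzvg mvn tps tuyvi zvz qkkgp
Hunk 3: at line 1 remove [mvn,tps] add [dkbrt] -> 6 lines: kuirm ifzvg dkbrt tuyvi zvz qkkgp
Hunk 4: at line 1 remove [ifzvg,dkbrt,tuyvi] add [xhuqv,vglpc] -> 5 lines: kuirm xhuqv vglpc zvz qkkgp
Hunk 5: at line 1 remove [vglpc] add [jhpn,szdcc] -> 6 lines: kuirm xhuqv jhpn szdcc zvz qkkgp
Hunk 6: at line 1 remove [jhpn,szdcc] add [ipum,kbrw] -> 6 lines: kuirm xhuqv ipum kbrw zvz qkkgp
Final line count: 6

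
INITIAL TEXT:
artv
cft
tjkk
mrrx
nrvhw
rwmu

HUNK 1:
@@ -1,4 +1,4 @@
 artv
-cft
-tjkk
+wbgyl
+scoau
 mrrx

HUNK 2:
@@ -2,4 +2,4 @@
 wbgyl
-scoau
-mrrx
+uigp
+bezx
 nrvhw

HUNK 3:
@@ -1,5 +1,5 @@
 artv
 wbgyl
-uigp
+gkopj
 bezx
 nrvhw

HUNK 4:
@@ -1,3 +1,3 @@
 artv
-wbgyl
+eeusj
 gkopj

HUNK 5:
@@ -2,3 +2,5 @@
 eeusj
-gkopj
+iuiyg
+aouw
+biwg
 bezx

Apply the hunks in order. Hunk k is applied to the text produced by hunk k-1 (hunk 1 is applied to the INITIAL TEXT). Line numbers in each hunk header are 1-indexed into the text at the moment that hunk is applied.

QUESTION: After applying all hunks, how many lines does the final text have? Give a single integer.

Hunk 1: at line 1 remove [cft,tjkk] add [wbgyl,scoau] -> 6 lines: artv wbgyl scoau mrrx nrvhw rwmu
Hunk 2: at line 2 remove [scoau,mrrx] add [uigp,bezx] -> 6 lines: artv wbgyl uigp bezx nrvhw rwmu
Hunk 3: at line 1 remove [uigp] add [gkopj] -> 6 lines: artv wbgyl gkopj bezx nrvhw rwmu
Hunk 4: at line 1 remove [wbgyl] add [eeusj] -> 6 lines: artv eeusj gkopj bezx nrvhw rwmu
Hunk 5: at line 2 remove [gkopj] add [iuiyg,aouw,biwg] -> 8 lines: artv eeusj iuiyg aouw biwg bezx nrvhw rwmu
Final line count: 8

Answer: 8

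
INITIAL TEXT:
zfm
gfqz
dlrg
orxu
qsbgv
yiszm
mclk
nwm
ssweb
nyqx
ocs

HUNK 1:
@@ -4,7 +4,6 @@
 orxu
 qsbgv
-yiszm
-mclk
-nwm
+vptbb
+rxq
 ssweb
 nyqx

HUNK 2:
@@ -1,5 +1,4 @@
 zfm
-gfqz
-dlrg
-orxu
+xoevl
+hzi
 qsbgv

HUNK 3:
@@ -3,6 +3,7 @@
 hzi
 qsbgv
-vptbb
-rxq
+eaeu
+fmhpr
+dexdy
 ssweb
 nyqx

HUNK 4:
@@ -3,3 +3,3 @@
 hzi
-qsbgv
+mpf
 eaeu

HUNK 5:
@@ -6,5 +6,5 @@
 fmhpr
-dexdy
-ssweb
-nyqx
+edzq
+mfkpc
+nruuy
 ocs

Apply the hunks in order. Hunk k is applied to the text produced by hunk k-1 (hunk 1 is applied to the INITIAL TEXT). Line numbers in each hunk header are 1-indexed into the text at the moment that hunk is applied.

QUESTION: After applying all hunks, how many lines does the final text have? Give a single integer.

Answer: 10

Derivation:
Hunk 1: at line 4 remove [yiszm,mclk,nwm] add [vptbb,rxq] -> 10 lines: zfm gfqz dlrg orxu qsbgv vptbb rxq ssweb nyqx ocs
Hunk 2: at line 1 remove [gfqz,dlrg,orxu] add [xoevl,hzi] -> 9 lines: zfm xoevl hzi qsbgv vptbb rxq ssweb nyqx ocs
Hunk 3: at line 3 remove [vptbb,rxq] add [eaeu,fmhpr,dexdy] -> 10 lines: zfm xoevl hzi qsbgv eaeu fmhpr dexdy ssweb nyqx ocs
Hunk 4: at line 3 remove [qsbgv] add [mpf] -> 10 lines: zfm xoevl hzi mpf eaeu fmhpr dexdy ssweb nyqx ocs
Hunk 5: at line 6 remove [dexdy,ssweb,nyqx] add [edzq,mfkpc,nruuy] -> 10 lines: zfm xoevl hzi mpf eaeu fmhpr edzq mfkpc nruuy ocs
Final line count: 10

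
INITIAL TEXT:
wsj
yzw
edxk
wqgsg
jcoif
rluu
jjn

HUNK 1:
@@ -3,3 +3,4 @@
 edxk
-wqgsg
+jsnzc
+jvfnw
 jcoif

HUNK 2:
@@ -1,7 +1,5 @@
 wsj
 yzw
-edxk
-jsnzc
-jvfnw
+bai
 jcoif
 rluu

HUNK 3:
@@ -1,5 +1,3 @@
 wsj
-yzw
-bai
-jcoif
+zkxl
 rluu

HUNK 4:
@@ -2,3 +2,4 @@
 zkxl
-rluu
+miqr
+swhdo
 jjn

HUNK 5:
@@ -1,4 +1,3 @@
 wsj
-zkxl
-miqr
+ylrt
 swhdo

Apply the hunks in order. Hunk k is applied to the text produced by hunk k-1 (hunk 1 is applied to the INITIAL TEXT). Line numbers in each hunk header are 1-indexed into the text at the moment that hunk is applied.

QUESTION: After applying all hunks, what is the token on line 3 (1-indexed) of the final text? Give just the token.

Answer: swhdo

Derivation:
Hunk 1: at line 3 remove [wqgsg] add [jsnzc,jvfnw] -> 8 lines: wsj yzw edxk jsnzc jvfnw jcoif rluu jjn
Hunk 2: at line 1 remove [edxk,jsnzc,jvfnw] add [bai] -> 6 lines: wsj yzw bai jcoif rluu jjn
Hunk 3: at line 1 remove [yzw,bai,jcoif] add [zkxl] -> 4 lines: wsj zkxl rluu jjn
Hunk 4: at line 2 remove [rluu] add [miqr,swhdo] -> 5 lines: wsj zkxl miqr swhdo jjn
Hunk 5: at line 1 remove [zkxl,miqr] add [ylrt] -> 4 lines: wsj ylrt swhdo jjn
Final line 3: swhdo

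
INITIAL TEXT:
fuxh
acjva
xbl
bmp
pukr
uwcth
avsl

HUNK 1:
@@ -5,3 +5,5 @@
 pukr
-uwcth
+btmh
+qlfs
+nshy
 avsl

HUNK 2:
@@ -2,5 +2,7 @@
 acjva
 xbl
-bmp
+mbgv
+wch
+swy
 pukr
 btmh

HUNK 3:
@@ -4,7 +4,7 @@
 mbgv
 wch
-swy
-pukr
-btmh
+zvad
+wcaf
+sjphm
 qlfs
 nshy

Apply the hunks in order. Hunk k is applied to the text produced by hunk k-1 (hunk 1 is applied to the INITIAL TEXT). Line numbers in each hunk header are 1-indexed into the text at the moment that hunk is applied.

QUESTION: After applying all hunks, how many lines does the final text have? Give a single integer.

Answer: 11

Derivation:
Hunk 1: at line 5 remove [uwcth] add [btmh,qlfs,nshy] -> 9 lines: fuxh acjva xbl bmp pukr btmh qlfs nshy avsl
Hunk 2: at line 2 remove [bmp] add [mbgv,wch,swy] -> 11 lines: fuxh acjva xbl mbgv wch swy pukr btmh qlfs nshy avsl
Hunk 3: at line 4 remove [swy,pukr,btmh] add [zvad,wcaf,sjphm] -> 11 lines: fuxh acjva xbl mbgv wch zvad wcaf sjphm qlfs nshy avsl
Final line count: 11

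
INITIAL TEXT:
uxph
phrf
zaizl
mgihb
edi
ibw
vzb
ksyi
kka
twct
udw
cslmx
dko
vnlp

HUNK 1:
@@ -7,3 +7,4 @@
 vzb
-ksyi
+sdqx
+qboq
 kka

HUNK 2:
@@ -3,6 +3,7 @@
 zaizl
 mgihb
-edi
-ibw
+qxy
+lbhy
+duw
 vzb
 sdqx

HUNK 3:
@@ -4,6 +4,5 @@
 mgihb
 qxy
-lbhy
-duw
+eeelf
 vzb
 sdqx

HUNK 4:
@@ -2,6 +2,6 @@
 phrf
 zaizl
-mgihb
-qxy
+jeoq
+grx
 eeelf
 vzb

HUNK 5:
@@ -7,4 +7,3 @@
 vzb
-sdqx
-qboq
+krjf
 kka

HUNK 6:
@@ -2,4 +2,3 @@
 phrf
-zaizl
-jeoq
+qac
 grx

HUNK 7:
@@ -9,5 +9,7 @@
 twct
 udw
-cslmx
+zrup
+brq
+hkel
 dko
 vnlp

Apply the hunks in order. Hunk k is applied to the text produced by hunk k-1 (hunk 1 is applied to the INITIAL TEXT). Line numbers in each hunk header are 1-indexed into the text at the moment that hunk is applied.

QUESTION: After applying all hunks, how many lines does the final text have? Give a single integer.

Hunk 1: at line 7 remove [ksyi] add [sdqx,qboq] -> 15 lines: uxph phrf zaizl mgihb edi ibw vzb sdqx qboq kka twct udw cslmx dko vnlp
Hunk 2: at line 3 remove [edi,ibw] add [qxy,lbhy,duw] -> 16 lines: uxph phrf zaizl mgihb qxy lbhy duw vzb sdqx qboq kka twct udw cslmx dko vnlp
Hunk 3: at line 4 remove [lbhy,duw] add [eeelf] -> 15 lines: uxph phrf zaizl mgihb qxy eeelf vzb sdqx qboq kka twct udw cslmx dko vnlp
Hunk 4: at line 2 remove [mgihb,qxy] add [jeoq,grx] -> 15 lines: uxph phrf zaizl jeoq grx eeelf vzb sdqx qboq kka twct udw cslmx dko vnlp
Hunk 5: at line 7 remove [sdqx,qboq] add [krjf] -> 14 lines: uxph phrf zaizl jeoq grx eeelf vzb krjf kka twct udw cslmx dko vnlp
Hunk 6: at line 2 remove [zaizl,jeoq] add [qac] -> 13 lines: uxph phrf qac grx eeelf vzb krjf kka twct udw cslmx dko vnlp
Hunk 7: at line 9 remove [cslmx] add [zrup,brq,hkel] -> 15 lines: uxph phrf qac grx eeelf vzb krjf kka twct udw zrup brq hkel dko vnlp
Final line count: 15

Answer: 15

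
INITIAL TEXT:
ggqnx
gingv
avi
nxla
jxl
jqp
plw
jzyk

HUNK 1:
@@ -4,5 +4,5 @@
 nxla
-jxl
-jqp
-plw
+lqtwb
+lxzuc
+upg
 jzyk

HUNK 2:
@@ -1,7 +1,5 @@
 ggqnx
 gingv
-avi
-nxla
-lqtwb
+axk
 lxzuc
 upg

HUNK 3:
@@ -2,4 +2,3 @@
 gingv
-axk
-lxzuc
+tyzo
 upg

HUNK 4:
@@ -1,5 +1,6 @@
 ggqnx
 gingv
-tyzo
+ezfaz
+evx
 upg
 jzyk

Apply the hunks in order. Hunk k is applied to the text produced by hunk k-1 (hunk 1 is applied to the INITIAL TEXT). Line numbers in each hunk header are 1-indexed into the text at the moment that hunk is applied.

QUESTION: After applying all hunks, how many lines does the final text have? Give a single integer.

Answer: 6

Derivation:
Hunk 1: at line 4 remove [jxl,jqp,plw] add [lqtwb,lxzuc,upg] -> 8 lines: ggqnx gingv avi nxla lqtwb lxzuc upg jzyk
Hunk 2: at line 1 remove [avi,nxla,lqtwb] add [axk] -> 6 lines: ggqnx gingv axk lxzuc upg jzyk
Hunk 3: at line 2 remove [axk,lxzuc] add [tyzo] -> 5 lines: ggqnx gingv tyzo upg jzyk
Hunk 4: at line 1 remove [tyzo] add [ezfaz,evx] -> 6 lines: ggqnx gingv ezfaz evx upg jzyk
Final line count: 6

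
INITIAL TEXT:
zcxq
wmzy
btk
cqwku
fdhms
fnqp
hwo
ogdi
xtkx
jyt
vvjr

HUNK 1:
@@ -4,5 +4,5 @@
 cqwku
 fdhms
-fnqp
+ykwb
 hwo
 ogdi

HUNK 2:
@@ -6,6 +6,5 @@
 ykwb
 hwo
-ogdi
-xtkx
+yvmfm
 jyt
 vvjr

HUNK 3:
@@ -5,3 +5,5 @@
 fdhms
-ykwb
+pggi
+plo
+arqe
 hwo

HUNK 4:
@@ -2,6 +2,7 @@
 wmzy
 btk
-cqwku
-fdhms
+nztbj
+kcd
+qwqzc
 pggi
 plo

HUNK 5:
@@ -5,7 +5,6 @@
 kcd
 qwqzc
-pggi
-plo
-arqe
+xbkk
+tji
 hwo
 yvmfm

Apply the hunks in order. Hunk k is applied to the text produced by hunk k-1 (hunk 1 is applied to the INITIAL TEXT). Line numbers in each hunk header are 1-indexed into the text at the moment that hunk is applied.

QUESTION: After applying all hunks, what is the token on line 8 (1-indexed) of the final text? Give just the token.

Hunk 1: at line 4 remove [fnqp] add [ykwb] -> 11 lines: zcxq wmzy btk cqwku fdhms ykwb hwo ogdi xtkx jyt vvjr
Hunk 2: at line 6 remove [ogdi,xtkx] add [yvmfm] -> 10 lines: zcxq wmzy btk cqwku fdhms ykwb hwo yvmfm jyt vvjr
Hunk 3: at line 5 remove [ykwb] add [pggi,plo,arqe] -> 12 lines: zcxq wmzy btk cqwku fdhms pggi plo arqe hwo yvmfm jyt vvjr
Hunk 4: at line 2 remove [cqwku,fdhms] add [nztbj,kcd,qwqzc] -> 13 lines: zcxq wmzy btk nztbj kcd qwqzc pggi plo arqe hwo yvmfm jyt vvjr
Hunk 5: at line 5 remove [pggi,plo,arqe] add [xbkk,tji] -> 12 lines: zcxq wmzy btk nztbj kcd qwqzc xbkk tji hwo yvmfm jyt vvjr
Final line 8: tji

Answer: tji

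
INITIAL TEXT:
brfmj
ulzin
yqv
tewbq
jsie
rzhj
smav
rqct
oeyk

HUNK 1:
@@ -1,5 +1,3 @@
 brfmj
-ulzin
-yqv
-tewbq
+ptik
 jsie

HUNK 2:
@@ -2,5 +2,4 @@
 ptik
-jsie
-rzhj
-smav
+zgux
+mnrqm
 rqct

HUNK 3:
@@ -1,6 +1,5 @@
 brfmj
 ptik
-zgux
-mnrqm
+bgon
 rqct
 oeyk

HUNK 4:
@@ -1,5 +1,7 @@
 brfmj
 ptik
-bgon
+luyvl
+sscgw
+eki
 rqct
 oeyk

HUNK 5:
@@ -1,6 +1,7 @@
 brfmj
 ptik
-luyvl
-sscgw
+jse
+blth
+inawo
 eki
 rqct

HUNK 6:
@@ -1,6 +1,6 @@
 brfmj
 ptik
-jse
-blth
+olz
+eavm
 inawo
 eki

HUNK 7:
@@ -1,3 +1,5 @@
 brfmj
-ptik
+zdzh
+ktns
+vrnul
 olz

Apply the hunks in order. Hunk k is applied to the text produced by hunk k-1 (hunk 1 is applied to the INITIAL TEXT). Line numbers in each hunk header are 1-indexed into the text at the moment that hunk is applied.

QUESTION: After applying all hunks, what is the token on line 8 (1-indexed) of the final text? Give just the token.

Hunk 1: at line 1 remove [ulzin,yqv,tewbq] add [ptik] -> 7 lines: brfmj ptik jsie rzhj smav rqct oeyk
Hunk 2: at line 2 remove [jsie,rzhj,smav] add [zgux,mnrqm] -> 6 lines: brfmj ptik zgux mnrqm rqct oeyk
Hunk 3: at line 1 remove [zgux,mnrqm] add [bgon] -> 5 lines: brfmj ptik bgon rqct oeyk
Hunk 4: at line 1 remove [bgon] add [luyvl,sscgw,eki] -> 7 lines: brfmj ptik luyvl sscgw eki rqct oeyk
Hunk 5: at line 1 remove [luyvl,sscgw] add [jse,blth,inawo] -> 8 lines: brfmj ptik jse blth inawo eki rqct oeyk
Hunk 6: at line 1 remove [jse,blth] add [olz,eavm] -> 8 lines: brfmj ptik olz eavm inawo eki rqct oeyk
Hunk 7: at line 1 remove [ptik] add [zdzh,ktns,vrnul] -> 10 lines: brfmj zdzh ktns vrnul olz eavm inawo eki rqct oeyk
Final line 8: eki

Answer: eki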